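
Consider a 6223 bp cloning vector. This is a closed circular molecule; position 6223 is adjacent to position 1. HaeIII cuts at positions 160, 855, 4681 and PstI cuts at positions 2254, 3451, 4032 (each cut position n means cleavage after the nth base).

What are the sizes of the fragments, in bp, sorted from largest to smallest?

1702, 1399, 1197, 695, 649, 581 bp

Combined cut positions (sorted): 160, 855, 2254, 3451, 4032, 4681.
Circular molecule, 6 cuts → 6 fragments:
  855 − 160 = 695 bp
  2254 − 855 = 1399 bp
  3451 − 2254 = 1197 bp
  4032 − 3451 = 581 bp
  4681 − 4032 = 649 bp
  wrap: 6223 − 4681 + 160 = 1702 bp
Sorted largest to smallest: 1702, 1399, 1197, 695, 649, 581 bp.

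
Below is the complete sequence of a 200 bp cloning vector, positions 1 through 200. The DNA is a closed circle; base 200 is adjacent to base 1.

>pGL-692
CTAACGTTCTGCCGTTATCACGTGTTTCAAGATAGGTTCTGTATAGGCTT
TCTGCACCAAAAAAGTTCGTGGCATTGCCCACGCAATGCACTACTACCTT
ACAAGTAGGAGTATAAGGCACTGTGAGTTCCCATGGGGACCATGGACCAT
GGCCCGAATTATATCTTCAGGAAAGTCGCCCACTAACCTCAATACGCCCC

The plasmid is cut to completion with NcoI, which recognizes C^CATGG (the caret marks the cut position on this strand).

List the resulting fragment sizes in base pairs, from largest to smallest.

NcoI sites (CCATGG) start at positions 131, 140, 147.
NcoI cuts after the first base of each site, so after positions 131, 140, 147.
Circular molecule, 3 cuts → 3 fragments:
  132–140 → 9 bp
  141–147 → 7 bp
  148–200 then 1–131 → 53 + 131 = 184 bp
Sorted largest to smallest: 184, 9, 7 bp.

184, 9, 7 bp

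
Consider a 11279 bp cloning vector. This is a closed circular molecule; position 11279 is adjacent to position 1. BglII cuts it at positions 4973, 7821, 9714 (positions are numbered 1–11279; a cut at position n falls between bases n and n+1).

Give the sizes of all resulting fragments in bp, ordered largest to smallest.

6538, 2848, 1893 bp

Circular molecule, 3 cuts → 3 fragments:
  7821 − 4973 = 2848 bp
  9714 − 7821 = 1893 bp
  wrap: 11279 − 9714 + 4973 = 6538 bp
Sorted largest to smallest: 6538, 2848, 1893 bp.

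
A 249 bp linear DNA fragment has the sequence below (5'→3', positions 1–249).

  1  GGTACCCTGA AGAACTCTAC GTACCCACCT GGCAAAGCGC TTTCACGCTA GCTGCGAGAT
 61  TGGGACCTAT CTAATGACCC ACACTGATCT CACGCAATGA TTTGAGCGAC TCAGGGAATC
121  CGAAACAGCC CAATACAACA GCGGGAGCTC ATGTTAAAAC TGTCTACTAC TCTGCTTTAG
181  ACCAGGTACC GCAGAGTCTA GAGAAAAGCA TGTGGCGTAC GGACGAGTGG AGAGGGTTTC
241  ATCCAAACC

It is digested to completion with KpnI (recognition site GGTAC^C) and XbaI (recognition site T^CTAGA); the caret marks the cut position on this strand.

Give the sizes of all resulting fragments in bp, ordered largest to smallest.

184, 52, 8, 5 bp

KpnI sites (GGTACC) start at positions 1, 185.
KpnI cuts after base 5 of each site (before the last base), so after positions 5, 189.
The XbaI site (TCTAGA) starts at position 197.
XbaI cuts after the first base of each site, so after position 197.
Combined cut positions: 5, 189, 197.
Linear molecule, 3 cuts → 4 fragments:
  1–5 → 5 bp
  6–189 → 184 bp
  190–197 → 8 bp
  198–249 → 52 bp
Sorted largest to smallest: 184, 52, 8, 5 bp.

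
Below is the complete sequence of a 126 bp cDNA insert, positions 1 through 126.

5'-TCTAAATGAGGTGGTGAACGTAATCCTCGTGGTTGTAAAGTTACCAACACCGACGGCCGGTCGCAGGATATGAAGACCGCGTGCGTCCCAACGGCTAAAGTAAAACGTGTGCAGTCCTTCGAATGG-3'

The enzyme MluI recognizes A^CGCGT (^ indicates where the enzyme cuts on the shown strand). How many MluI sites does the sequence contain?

0

No occurrence of ACGCGT is present in the sequence.
MluI does not cut: 0 sites.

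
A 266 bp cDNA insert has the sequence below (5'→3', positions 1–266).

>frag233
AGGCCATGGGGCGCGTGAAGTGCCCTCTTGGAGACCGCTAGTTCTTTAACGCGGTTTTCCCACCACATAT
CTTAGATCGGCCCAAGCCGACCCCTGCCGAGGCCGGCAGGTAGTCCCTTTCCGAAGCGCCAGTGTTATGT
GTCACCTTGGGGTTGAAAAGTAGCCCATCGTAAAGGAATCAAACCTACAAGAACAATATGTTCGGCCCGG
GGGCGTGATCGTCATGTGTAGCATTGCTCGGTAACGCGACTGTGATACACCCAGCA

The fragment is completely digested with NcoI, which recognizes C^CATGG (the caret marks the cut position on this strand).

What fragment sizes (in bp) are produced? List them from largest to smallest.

The NcoI site (CCATGG) starts at position 4.
NcoI cuts after the first base of each site, so after position 4.
Linear molecule, 1 cut → 2 fragments:
  1–4 → 4 bp
  5–266 → 262 bp
Sorted largest to smallest: 262, 4 bp.

262, 4 bp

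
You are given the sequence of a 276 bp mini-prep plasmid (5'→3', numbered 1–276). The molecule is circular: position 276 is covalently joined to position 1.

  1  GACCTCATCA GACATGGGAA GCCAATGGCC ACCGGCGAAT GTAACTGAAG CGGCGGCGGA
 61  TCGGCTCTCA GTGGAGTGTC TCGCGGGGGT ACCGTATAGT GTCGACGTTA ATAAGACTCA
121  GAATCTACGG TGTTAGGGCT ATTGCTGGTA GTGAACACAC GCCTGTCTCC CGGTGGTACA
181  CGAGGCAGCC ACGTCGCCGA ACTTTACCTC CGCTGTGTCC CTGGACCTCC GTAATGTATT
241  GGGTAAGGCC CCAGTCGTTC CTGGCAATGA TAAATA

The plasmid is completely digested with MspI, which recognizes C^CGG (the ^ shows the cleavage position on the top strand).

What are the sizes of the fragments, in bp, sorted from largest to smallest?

MspI sites (CCGG) start at positions 32, 170.
MspI cuts after the first base of each site, so after positions 32, 170.
Circular molecule, 2 cuts → 2 fragments:
  33–170 → 138 bp
  171–276 then 1–32 → 106 + 32 = 138 bp
Sorted largest to smallest: 138, 138 bp.

138, 138 bp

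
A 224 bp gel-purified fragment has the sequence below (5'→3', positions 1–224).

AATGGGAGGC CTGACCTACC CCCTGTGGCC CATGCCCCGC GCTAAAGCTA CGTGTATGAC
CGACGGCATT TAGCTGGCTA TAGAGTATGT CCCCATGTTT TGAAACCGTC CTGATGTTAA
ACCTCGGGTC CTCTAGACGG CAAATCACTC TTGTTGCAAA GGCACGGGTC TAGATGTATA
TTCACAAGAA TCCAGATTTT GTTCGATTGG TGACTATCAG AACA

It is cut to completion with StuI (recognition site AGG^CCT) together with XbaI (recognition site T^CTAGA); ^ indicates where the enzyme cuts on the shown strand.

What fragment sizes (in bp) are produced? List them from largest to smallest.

The StuI site (AGGCCT) starts at position 7.
StuI cuts after base 3 of each site, so after position 9.
XbaI sites (TCTAGA) start at positions 132, 169.
XbaI cuts after the first base of each site, so after positions 132, 169.
Combined cut positions: 9, 132, 169.
Linear molecule, 3 cuts → 4 fragments:
  1–9 → 9 bp
  10–132 → 123 bp
  133–169 → 37 bp
  170–224 → 55 bp
Sorted largest to smallest: 123, 55, 37, 9 bp.

123, 55, 37, 9 bp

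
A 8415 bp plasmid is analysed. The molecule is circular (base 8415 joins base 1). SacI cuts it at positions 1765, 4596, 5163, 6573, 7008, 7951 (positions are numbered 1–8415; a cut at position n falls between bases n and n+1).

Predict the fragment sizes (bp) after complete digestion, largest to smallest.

2831, 2229, 1410, 943, 567, 435 bp

Circular molecule, 6 cuts → 6 fragments:
  4596 − 1765 = 2831 bp
  5163 − 4596 = 567 bp
  6573 − 5163 = 1410 bp
  7008 − 6573 = 435 bp
  7951 − 7008 = 943 bp
  wrap: 8415 − 7951 + 1765 = 2229 bp
Sorted largest to smallest: 2831, 2229, 1410, 943, 567, 435 bp.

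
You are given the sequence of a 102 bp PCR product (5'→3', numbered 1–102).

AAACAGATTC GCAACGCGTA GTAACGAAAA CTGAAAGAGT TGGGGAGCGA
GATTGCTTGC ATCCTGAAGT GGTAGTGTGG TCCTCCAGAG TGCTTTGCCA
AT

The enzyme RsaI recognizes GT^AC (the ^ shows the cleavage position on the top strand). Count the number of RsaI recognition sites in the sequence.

No occurrence of GTAC is present in the sequence.
RsaI does not cut: 0 sites.

0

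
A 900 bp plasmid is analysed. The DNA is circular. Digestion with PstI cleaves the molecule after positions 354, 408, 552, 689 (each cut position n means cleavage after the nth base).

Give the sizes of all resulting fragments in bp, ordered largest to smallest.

565, 144, 137, 54 bp

Circular molecule, 4 cuts → 4 fragments:
  408 − 354 = 54 bp
  552 − 408 = 144 bp
  689 − 552 = 137 bp
  wrap: 900 − 689 + 354 = 565 bp
Sorted largest to smallest: 565, 144, 137, 54 bp.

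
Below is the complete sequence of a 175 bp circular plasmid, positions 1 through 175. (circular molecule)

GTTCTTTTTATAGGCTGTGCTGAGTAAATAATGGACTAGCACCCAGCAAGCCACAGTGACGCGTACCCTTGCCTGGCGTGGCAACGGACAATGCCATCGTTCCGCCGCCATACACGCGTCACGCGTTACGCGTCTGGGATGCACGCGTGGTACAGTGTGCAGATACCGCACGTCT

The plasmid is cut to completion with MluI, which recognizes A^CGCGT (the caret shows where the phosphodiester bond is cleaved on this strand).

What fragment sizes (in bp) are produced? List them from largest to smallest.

MluI sites (ACGCGT) start at positions 59, 114, 121, 128, 143.
MluI cuts after the first base of each site, so after positions 59, 114, 121, 128, 143.
Circular molecule, 5 cuts → 5 fragments:
  60–114 → 55 bp
  115–121 → 7 bp
  122–128 → 7 bp
  129–143 → 15 bp
  144–175 then 1–59 → 32 + 59 = 91 bp
Sorted largest to smallest: 91, 55, 15, 7, 7 bp.

91, 55, 15, 7, 7 bp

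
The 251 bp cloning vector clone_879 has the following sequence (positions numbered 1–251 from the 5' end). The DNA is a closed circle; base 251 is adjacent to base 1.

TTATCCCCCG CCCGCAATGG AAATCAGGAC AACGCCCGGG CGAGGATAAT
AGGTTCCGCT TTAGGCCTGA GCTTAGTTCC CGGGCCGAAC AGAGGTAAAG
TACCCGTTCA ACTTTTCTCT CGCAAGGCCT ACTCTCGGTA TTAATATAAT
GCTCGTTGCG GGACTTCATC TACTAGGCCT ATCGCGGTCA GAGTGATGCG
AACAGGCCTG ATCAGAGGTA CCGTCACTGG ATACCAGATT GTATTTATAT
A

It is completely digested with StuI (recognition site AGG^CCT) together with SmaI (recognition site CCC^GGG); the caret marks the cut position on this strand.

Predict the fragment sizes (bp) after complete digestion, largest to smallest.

82, 50, 46, 29, 28, 16 bp

StuI sites (AGGCCT) start at positions 63, 125, 175, 204.
StuI cuts after base 3 of each site, so after positions 65, 127, 177, 206.
SmaI sites (CCCGGG) start at positions 35, 79.
SmaI cuts after base 3 of each site, so after positions 37, 81.
Combined cut positions: 37, 65, 81, 127, 177, 206.
Circular molecule, 6 cuts → 6 fragments:
  38–65 → 28 bp
  66–81 → 16 bp
  82–127 → 46 bp
  128–177 → 50 bp
  178–206 → 29 bp
  207–251 then 1–37 → 45 + 37 = 82 bp
Sorted largest to smallest: 82, 50, 46, 29, 28, 16 bp.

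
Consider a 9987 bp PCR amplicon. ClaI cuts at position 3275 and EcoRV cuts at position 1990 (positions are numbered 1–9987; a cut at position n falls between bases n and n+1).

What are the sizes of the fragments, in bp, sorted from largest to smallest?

6712, 1990, 1285 bp

Combined cut positions (sorted): 1990, 3275.
Linear molecule, 2 cuts → 3 fragments:
  1990 − 0 = 1990 bp
  3275 − 1990 = 1285 bp
  9987 − 3275 = 6712 bp
Sorted largest to smallest: 6712, 1990, 1285 bp.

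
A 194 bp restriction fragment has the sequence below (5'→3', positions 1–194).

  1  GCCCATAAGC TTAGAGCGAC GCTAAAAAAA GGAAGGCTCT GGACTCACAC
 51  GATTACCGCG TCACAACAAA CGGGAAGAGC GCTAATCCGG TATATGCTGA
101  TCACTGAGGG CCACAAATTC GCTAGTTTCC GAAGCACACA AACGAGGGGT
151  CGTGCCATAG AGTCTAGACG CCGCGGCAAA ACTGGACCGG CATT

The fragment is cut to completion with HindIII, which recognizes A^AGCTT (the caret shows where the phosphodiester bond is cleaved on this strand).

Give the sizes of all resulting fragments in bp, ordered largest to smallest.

187, 7 bp

The HindIII site (AAGCTT) starts at position 7.
HindIII cuts after the first base of each site, so after position 7.
Linear molecule, 1 cut → 2 fragments:
  1–7 → 7 bp
  8–194 → 187 bp
Sorted largest to smallest: 187, 7 bp.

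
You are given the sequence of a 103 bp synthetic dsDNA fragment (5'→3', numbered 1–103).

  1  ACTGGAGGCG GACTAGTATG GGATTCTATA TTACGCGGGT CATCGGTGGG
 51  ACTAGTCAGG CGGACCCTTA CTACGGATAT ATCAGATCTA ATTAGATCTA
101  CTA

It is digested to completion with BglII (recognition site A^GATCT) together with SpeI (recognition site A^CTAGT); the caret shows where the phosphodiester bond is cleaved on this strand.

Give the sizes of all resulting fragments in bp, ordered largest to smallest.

BglII sites (AGATCT) start at positions 84, 94.
BglII cuts after the first base of each site, so after positions 84, 94.
SpeI sites (ACTAGT) start at positions 12, 51.
SpeI cuts after the first base of each site, so after positions 12, 51.
Combined cut positions: 12, 51, 84, 94.
Linear molecule, 4 cuts → 5 fragments:
  1–12 → 12 bp
  13–51 → 39 bp
  52–84 → 33 bp
  85–94 → 10 bp
  95–103 → 9 bp
Sorted largest to smallest: 39, 33, 12, 10, 9 bp.

39, 33, 12, 10, 9 bp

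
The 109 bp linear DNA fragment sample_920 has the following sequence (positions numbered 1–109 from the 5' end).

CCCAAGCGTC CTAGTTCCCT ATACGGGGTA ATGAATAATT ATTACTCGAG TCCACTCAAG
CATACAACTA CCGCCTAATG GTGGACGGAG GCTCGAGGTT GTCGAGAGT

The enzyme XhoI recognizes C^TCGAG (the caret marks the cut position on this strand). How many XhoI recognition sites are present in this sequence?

2

CTCGAG occurs starting at positions 45, 92.
XhoI cuts at 2 sites.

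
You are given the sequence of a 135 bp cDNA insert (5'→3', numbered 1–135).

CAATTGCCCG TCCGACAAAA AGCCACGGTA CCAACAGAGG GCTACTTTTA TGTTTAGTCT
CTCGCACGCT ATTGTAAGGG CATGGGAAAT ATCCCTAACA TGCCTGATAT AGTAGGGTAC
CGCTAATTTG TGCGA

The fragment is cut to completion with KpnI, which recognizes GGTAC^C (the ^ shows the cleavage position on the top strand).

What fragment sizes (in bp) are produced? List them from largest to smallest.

89, 31, 15 bp

KpnI sites (GGTACC) start at positions 27, 116.
KpnI cuts after base 5 of each site (before the last base), so after positions 31, 120.
Linear molecule, 2 cuts → 3 fragments:
  1–31 → 31 bp
  32–120 → 89 bp
  121–135 → 15 bp
Sorted largest to smallest: 89, 31, 15 bp.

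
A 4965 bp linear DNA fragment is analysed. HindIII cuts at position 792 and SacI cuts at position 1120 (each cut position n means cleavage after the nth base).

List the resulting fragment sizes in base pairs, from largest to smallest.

3845, 792, 328 bp

Combined cut positions (sorted): 792, 1120.
Linear molecule, 2 cuts → 3 fragments:
  792 − 0 = 792 bp
  1120 − 792 = 328 bp
  4965 − 1120 = 3845 bp
Sorted largest to smallest: 3845, 792, 328 bp.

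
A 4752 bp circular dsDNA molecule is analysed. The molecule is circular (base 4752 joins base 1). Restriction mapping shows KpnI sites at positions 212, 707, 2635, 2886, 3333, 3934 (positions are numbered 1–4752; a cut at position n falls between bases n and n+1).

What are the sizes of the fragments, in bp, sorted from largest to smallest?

1928, 1030, 601, 495, 447, 251 bp

Circular molecule, 6 cuts → 6 fragments:
  707 − 212 = 495 bp
  2635 − 707 = 1928 bp
  2886 − 2635 = 251 bp
  3333 − 2886 = 447 bp
  3934 − 3333 = 601 bp
  wrap: 4752 − 3934 + 212 = 1030 bp
Sorted largest to smallest: 1928, 1030, 601, 495, 447, 251 bp.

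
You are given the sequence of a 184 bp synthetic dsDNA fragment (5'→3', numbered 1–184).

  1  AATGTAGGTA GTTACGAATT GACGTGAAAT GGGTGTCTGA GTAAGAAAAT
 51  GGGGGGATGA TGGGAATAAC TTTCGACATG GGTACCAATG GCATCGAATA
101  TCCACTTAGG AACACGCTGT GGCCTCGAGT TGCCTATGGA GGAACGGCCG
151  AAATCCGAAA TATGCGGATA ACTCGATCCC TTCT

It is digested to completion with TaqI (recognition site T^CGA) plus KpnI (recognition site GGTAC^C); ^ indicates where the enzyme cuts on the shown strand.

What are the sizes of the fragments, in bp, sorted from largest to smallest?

73, 48, 31, 12, 11, 9 bp

TaqI sites (TCGA) start at positions 73, 94, 125, 173.
TaqI cuts after the first base of each site, so after positions 73, 94, 125, 173.
The KpnI site (GGTACC) starts at position 81.
KpnI cuts after base 5 of each site (before the last base), so after position 85.
Combined cut positions: 73, 85, 94, 125, 173.
Linear molecule, 5 cuts → 6 fragments:
  1–73 → 73 bp
  74–85 → 12 bp
  86–94 → 9 bp
  95–125 → 31 bp
  126–173 → 48 bp
  174–184 → 11 bp
Sorted largest to smallest: 73, 48, 31, 12, 11, 9 bp.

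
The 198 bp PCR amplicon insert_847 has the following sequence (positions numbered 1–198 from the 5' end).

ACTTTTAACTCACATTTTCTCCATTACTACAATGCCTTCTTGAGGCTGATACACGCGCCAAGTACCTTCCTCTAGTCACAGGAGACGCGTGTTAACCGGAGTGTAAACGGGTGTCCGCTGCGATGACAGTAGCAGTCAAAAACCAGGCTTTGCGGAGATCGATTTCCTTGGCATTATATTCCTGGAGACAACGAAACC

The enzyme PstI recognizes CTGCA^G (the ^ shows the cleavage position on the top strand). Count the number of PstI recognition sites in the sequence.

0

No occurrence of CTGCAG is present in the sequence.
PstI does not cut: 0 sites.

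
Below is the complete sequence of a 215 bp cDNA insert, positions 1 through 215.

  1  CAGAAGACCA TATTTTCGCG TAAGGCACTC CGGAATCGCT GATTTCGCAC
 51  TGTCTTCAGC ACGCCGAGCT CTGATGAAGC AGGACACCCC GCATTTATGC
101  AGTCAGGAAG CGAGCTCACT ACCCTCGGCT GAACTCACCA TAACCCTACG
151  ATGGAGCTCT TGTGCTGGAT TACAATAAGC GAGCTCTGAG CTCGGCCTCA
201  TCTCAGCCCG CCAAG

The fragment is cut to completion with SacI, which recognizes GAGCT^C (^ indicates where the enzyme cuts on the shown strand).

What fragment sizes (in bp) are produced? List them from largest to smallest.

70, 46, 42, 27, 23, 7 bp

SacI sites (GAGCTC) start at positions 66, 112, 154, 181, 188.
SacI cuts after base 5 of each site (before the last base), so after positions 70, 116, 158, 185, 192.
Linear molecule, 5 cuts → 6 fragments:
  1–70 → 70 bp
  71–116 → 46 bp
  117–158 → 42 bp
  159–185 → 27 bp
  186–192 → 7 bp
  193–215 → 23 bp
Sorted largest to smallest: 70, 46, 42, 27, 23, 7 bp.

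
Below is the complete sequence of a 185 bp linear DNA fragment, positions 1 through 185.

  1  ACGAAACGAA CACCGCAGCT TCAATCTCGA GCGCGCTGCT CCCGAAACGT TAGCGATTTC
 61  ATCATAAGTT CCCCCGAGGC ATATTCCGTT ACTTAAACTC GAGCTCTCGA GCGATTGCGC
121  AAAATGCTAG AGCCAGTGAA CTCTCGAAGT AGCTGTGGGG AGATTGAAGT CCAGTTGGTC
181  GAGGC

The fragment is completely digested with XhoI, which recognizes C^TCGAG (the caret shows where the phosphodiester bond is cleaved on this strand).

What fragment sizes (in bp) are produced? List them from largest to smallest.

XhoI sites (CTCGAG) start at positions 26, 98, 106.
XhoI cuts after the first base of each site, so after positions 26, 98, 106.
Linear molecule, 3 cuts → 4 fragments:
  1–26 → 26 bp
  27–98 → 72 bp
  99–106 → 8 bp
  107–185 → 79 bp
Sorted largest to smallest: 79, 72, 26, 8 bp.

79, 72, 26, 8 bp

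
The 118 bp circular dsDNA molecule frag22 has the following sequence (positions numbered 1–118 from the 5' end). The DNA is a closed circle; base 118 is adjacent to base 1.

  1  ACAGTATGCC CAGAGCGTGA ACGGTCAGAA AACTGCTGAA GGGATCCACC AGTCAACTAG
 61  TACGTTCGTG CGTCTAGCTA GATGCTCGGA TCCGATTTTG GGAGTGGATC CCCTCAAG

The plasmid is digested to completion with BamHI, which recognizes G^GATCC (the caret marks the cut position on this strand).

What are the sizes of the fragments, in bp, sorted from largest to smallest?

BamHI sites (GGATCC) start at positions 42, 88, 106.
BamHI cuts after the first base of each site, so after positions 42, 88, 106.
Circular molecule, 3 cuts → 3 fragments:
  43–88 → 46 bp
  89–106 → 18 bp
  107–118 then 1–42 → 12 + 42 = 54 bp
Sorted largest to smallest: 54, 46, 18 bp.

54, 46, 18 bp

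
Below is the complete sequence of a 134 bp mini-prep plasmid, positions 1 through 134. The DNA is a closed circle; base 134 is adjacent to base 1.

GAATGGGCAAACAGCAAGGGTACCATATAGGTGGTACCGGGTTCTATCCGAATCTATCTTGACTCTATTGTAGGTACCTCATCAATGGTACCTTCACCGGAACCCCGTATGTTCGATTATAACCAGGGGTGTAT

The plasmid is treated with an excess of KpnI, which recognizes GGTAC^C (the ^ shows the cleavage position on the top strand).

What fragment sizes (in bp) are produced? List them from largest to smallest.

KpnI sites (GGTACC) start at positions 19, 33, 73, 87.
KpnI cuts after base 5 of each site (before the last base), so after positions 23, 37, 77, 91.
Circular molecule, 4 cuts → 4 fragments:
  24–37 → 14 bp
  38–77 → 40 bp
  78–91 → 14 bp
  92–134 then 1–23 → 43 + 23 = 66 bp
Sorted largest to smallest: 66, 40, 14, 14 bp.

66, 40, 14, 14 bp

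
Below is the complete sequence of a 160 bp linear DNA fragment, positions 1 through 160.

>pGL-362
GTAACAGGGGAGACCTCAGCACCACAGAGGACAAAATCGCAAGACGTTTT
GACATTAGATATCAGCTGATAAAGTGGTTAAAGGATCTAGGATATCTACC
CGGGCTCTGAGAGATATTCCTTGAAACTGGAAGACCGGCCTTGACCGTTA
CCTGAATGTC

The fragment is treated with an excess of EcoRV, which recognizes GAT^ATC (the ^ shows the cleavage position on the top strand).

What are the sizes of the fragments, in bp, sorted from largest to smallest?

EcoRV sites (GATATC) start at positions 58, 91.
EcoRV cuts after base 3 of each site, so after positions 60, 93.
Linear molecule, 2 cuts → 3 fragments:
  1–60 → 60 bp
  61–93 → 33 bp
  94–160 → 67 bp
Sorted largest to smallest: 67, 60, 33 bp.

67, 60, 33 bp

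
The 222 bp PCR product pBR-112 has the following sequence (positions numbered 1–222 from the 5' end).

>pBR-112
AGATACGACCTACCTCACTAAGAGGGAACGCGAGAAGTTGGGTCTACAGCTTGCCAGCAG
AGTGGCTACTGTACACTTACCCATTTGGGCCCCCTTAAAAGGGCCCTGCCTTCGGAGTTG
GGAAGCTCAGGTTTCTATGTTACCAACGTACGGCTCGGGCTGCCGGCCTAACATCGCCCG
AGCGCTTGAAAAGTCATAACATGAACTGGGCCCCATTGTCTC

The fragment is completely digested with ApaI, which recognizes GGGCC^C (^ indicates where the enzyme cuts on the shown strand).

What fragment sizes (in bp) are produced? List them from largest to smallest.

107, 91, 14, 10 bp

ApaI sites (GGGCCC) start at positions 87, 101, 208.
ApaI cuts after base 5 of each site (before the last base), so after positions 91, 105, 212.
Linear molecule, 3 cuts → 4 fragments:
  1–91 → 91 bp
  92–105 → 14 bp
  106–212 → 107 bp
  213–222 → 10 bp
Sorted largest to smallest: 107, 91, 14, 10 bp.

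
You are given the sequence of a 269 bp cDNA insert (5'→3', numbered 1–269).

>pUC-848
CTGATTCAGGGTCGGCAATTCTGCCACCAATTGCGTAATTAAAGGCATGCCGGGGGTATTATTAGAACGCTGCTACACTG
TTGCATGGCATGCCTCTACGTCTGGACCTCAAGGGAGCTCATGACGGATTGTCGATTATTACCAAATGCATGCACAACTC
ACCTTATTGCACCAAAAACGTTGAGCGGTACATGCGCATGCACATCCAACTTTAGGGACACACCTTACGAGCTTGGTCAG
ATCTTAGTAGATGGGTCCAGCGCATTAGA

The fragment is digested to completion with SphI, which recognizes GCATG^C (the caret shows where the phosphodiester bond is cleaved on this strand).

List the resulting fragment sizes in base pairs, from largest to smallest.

SphI sites (GCATGC) start at positions 45, 88, 148, 196.
SphI cuts after base 5 of each site (before the last base), so after positions 49, 92, 152, 200.
Linear molecule, 4 cuts → 5 fragments:
  1–49 → 49 bp
  50–92 → 43 bp
  93–152 → 60 bp
  153–200 → 48 bp
  201–269 → 69 bp
Sorted largest to smallest: 69, 60, 49, 48, 43 bp.

69, 60, 49, 48, 43 bp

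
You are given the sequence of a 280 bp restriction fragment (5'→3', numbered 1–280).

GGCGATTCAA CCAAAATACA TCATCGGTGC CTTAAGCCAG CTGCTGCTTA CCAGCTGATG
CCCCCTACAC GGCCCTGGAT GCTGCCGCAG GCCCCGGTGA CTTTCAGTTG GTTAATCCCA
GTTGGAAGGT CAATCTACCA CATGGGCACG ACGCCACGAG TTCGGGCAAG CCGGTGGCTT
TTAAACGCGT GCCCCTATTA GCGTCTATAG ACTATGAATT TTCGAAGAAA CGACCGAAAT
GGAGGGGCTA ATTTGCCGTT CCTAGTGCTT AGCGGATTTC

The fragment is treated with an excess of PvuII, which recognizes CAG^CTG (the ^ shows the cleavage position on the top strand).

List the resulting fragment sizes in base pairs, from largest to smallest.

226, 40, 14 bp

PvuII sites (CAGCTG) start at positions 38, 52.
PvuII cuts after base 3 of each site, so after positions 40, 54.
Linear molecule, 2 cuts → 3 fragments:
  1–40 → 40 bp
  41–54 → 14 bp
  55–280 → 226 bp
Sorted largest to smallest: 226, 40, 14 bp.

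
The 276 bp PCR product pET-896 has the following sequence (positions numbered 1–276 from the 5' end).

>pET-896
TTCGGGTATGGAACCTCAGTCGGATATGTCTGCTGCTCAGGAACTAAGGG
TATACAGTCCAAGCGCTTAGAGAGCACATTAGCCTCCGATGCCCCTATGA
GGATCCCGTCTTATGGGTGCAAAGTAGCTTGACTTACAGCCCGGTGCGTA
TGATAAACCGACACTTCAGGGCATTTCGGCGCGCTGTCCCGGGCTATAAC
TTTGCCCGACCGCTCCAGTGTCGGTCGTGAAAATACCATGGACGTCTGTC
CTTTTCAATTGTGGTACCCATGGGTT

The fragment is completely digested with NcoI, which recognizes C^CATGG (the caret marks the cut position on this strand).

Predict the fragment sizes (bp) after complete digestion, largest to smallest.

236, 32, 8 bp

NcoI sites (CCATGG) start at positions 236, 268.
NcoI cuts after the first base of each site, so after positions 236, 268.
Linear molecule, 2 cuts → 3 fragments:
  1–236 → 236 bp
  237–268 → 32 bp
  269–276 → 8 bp
Sorted largest to smallest: 236, 32, 8 bp.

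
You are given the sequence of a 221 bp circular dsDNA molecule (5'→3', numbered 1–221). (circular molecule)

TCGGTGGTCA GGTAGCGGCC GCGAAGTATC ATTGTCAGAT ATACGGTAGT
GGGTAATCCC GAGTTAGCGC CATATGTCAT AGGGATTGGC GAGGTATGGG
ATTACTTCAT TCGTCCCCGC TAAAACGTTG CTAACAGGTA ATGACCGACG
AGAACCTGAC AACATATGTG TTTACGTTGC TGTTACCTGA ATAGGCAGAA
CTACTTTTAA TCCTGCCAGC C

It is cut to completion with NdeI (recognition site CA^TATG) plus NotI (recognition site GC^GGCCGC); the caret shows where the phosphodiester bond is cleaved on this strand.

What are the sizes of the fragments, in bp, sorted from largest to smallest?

92, 73, 56 bp

NdeI sites (CATATG) start at positions 71, 163.
NdeI cuts after base 2 of each site, so after positions 72, 164.
The NotI site (GCGGCCGC) starts at position 15.
NotI cuts after base 2 of each site, so after position 16.
Combined cut positions: 16, 72, 164.
Circular molecule, 3 cuts → 3 fragments:
  17–72 → 56 bp
  73–164 → 92 bp
  165–221 then 1–16 → 57 + 16 = 73 bp
Sorted largest to smallest: 92, 73, 56 bp.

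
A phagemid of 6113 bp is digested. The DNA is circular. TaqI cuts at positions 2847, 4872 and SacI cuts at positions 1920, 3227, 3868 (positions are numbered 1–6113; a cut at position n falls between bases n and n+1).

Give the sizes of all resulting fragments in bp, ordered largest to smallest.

Combined cut positions (sorted): 1920, 2847, 3227, 3868, 4872.
Circular molecule, 5 cuts → 5 fragments:
  2847 − 1920 = 927 bp
  3227 − 2847 = 380 bp
  3868 − 3227 = 641 bp
  4872 − 3868 = 1004 bp
  wrap: 6113 − 4872 + 1920 = 3161 bp
Sorted largest to smallest: 3161, 1004, 927, 641, 380 bp.

3161, 1004, 927, 641, 380 bp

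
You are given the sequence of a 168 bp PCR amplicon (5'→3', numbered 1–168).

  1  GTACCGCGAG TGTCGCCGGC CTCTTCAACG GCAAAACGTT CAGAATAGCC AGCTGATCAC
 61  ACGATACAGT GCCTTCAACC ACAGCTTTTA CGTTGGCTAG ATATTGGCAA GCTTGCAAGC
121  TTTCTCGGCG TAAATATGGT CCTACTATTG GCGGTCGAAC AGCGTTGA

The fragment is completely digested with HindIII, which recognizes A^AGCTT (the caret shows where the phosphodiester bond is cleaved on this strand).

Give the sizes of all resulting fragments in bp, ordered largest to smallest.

HindIII sites (AAGCTT) start at positions 109, 117.
HindIII cuts after the first base of each site, so after positions 109, 117.
Linear molecule, 2 cuts → 3 fragments:
  1–109 → 109 bp
  110–117 → 8 bp
  118–168 → 51 bp
Sorted largest to smallest: 109, 51, 8 bp.

109, 51, 8 bp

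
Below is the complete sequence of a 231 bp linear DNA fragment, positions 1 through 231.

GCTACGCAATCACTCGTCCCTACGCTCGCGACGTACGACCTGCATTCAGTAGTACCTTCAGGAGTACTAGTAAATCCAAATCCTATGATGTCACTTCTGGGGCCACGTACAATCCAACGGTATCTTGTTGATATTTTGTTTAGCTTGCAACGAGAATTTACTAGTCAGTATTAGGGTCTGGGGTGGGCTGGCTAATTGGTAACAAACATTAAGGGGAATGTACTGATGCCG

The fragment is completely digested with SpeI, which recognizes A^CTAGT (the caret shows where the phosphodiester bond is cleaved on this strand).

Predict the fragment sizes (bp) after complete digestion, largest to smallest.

SpeI sites (ACTAGT) start at positions 66, 160.
SpeI cuts after the first base of each site, so after positions 66, 160.
Linear molecule, 2 cuts → 3 fragments:
  1–66 → 66 bp
  67–160 → 94 bp
  161–231 → 71 bp
Sorted largest to smallest: 94, 71, 66 bp.

94, 71, 66 bp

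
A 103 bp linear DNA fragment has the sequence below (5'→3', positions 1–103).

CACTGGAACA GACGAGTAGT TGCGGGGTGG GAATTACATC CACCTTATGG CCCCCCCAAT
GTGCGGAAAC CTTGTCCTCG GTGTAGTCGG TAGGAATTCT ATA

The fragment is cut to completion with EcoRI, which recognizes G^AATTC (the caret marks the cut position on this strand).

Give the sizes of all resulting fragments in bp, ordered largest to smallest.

The EcoRI site (GAATTC) starts at position 94.
EcoRI cuts after the first base of each site, so after position 94.
Linear molecule, 1 cut → 2 fragments:
  1–94 → 94 bp
  95–103 → 9 bp
Sorted largest to smallest: 94, 9 bp.

94, 9 bp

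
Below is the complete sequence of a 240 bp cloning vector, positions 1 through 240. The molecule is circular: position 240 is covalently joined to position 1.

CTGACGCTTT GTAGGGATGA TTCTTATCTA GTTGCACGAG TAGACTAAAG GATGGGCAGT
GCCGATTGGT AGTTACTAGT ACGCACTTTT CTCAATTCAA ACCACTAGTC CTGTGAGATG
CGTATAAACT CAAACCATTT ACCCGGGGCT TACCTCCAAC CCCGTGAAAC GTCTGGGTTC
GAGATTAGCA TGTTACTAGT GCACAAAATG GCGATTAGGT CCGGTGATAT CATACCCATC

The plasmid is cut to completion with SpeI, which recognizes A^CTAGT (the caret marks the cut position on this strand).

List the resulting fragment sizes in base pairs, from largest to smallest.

120, 91, 29 bp

SpeI sites (ACTAGT) start at positions 75, 104, 195.
SpeI cuts after the first base of each site, so after positions 75, 104, 195.
Circular molecule, 3 cuts → 3 fragments:
  76–104 → 29 bp
  105–195 → 91 bp
  196–240 then 1–75 → 45 + 75 = 120 bp
Sorted largest to smallest: 120, 91, 29 bp.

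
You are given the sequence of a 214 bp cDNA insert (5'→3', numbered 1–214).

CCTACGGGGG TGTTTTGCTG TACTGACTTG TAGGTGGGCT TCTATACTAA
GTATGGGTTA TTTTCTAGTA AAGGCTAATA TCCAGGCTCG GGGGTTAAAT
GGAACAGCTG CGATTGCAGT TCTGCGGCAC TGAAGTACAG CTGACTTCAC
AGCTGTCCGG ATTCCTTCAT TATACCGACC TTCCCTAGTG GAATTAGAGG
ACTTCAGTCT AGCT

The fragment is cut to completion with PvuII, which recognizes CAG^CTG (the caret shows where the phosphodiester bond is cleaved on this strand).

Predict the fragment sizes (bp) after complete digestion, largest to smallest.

PvuII sites (CAGCTG) start at positions 105, 138, 150.
PvuII cuts after base 3 of each site, so after positions 107, 140, 152.
Linear molecule, 3 cuts → 4 fragments:
  1–107 → 107 bp
  108–140 → 33 bp
  141–152 → 12 bp
  153–214 → 62 bp
Sorted largest to smallest: 107, 62, 33, 12 bp.

107, 62, 33, 12 bp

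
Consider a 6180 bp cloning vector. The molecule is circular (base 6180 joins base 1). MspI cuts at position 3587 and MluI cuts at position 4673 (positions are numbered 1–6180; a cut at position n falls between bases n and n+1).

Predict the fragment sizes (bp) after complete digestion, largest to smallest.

5094, 1086 bp

Combined cut positions (sorted): 3587, 4673.
Circular molecule, 2 cuts → 2 fragments:
  4673 − 3587 = 1086 bp
  wrap: 6180 − 4673 + 3587 = 5094 bp
Sorted largest to smallest: 5094, 1086 bp.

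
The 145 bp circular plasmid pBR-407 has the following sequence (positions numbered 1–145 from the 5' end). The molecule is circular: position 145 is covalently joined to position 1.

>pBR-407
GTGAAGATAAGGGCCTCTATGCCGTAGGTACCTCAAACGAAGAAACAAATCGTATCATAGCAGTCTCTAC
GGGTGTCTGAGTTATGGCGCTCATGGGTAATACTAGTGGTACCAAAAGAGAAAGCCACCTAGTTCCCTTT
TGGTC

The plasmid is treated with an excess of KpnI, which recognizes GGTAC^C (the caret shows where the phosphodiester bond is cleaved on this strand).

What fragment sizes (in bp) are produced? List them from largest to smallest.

81, 64 bp

KpnI sites (GGTACC) start at positions 27, 108.
KpnI cuts after base 5 of each site (before the last base), so after positions 31, 112.
Circular molecule, 2 cuts → 2 fragments:
  32–112 → 81 bp
  113–145 then 1–31 → 33 + 31 = 64 bp
Sorted largest to smallest: 81, 64 bp.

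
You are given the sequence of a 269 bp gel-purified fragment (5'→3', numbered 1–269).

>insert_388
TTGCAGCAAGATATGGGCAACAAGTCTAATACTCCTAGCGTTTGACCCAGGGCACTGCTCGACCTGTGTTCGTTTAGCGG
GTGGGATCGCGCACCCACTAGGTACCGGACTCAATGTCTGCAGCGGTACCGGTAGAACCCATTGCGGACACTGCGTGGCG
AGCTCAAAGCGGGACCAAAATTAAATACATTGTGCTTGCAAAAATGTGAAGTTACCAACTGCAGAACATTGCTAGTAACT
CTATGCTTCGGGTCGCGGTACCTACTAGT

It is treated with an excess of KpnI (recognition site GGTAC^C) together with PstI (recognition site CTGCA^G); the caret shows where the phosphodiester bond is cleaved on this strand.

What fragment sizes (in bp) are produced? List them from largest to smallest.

KpnI sites (GGTACC) start at positions 101, 125, 257.
KpnI cuts after base 5 of each site (before the last base), so after positions 105, 129, 261.
PstI sites (CTGCAG) start at positions 118, 219.
PstI cuts after base 5 of each site (before the last base), so after positions 122, 223.
Combined cut positions: 105, 122, 129, 223, 261.
Linear molecule, 5 cuts → 6 fragments:
  1–105 → 105 bp
  106–122 → 17 bp
  123–129 → 7 bp
  130–223 → 94 bp
  224–261 → 38 bp
  262–269 → 8 bp
Sorted largest to smallest: 105, 94, 38, 17, 8, 7 bp.

105, 94, 38, 17, 8, 7 bp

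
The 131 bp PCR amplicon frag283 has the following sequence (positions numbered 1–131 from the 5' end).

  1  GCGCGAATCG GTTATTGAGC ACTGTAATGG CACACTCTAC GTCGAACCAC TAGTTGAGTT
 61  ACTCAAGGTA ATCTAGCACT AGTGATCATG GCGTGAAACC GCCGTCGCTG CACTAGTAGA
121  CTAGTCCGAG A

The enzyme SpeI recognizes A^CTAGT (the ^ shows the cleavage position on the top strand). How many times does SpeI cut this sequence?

ACTAGT occurs starting at positions 49, 78, 112, 120.
SpeI cuts at 4 sites.

4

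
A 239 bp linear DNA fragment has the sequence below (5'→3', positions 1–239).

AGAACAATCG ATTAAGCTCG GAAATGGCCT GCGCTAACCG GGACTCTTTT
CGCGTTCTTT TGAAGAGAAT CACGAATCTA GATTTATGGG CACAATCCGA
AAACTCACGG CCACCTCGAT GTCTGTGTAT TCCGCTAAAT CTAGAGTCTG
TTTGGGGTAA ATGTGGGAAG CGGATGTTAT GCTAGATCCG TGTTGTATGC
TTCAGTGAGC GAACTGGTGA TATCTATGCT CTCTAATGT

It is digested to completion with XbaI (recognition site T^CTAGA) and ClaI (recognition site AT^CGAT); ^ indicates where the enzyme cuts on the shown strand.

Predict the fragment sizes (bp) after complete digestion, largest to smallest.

99, 69, 63, 8 bp

XbaI sites (TCTAGA) start at positions 77, 140.
XbaI cuts after the first base of each site, so after positions 77, 140.
The ClaI site (ATCGAT) starts at position 7.
ClaI cuts after base 2 of each site, so after position 8.
Combined cut positions: 8, 77, 140.
Linear molecule, 3 cuts → 4 fragments:
  1–8 → 8 bp
  9–77 → 69 bp
  78–140 → 63 bp
  141–239 → 99 bp
Sorted largest to smallest: 99, 69, 63, 8 bp.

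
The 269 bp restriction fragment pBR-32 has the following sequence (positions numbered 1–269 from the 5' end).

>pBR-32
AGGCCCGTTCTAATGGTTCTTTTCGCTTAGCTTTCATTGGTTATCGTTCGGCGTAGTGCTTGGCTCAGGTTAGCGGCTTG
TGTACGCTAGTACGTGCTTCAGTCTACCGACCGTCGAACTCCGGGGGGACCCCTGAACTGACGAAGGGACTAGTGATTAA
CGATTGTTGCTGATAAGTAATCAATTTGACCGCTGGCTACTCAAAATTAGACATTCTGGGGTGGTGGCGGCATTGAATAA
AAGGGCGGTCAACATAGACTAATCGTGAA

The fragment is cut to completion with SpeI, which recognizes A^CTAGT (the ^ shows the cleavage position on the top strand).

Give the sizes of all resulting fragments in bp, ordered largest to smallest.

149, 120 bp

The SpeI site (ACTAGT) starts at position 149.
SpeI cuts after the first base of each site, so after position 149.
Linear molecule, 1 cut → 2 fragments:
  1–149 → 149 bp
  150–269 → 120 bp
Sorted largest to smallest: 149, 120 bp.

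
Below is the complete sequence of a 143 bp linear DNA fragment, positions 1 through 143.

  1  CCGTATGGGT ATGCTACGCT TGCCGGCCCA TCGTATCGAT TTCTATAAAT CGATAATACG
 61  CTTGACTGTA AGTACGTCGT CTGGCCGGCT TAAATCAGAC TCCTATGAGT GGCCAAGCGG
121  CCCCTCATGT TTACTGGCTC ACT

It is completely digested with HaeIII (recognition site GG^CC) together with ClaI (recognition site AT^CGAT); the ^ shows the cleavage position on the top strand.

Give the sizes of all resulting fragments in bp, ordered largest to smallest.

HaeIII sites (GGCC) start at positions 25, 83, 111, 119.
HaeIII cuts after base 2 of each site, so after positions 26, 84, 112, 120.
ClaI sites (ATCGAT) start at positions 35, 49.
ClaI cuts after base 2 of each site, so after positions 36, 50.
Combined cut positions: 26, 36, 50, 84, 112, 120.
Linear molecule, 6 cuts → 7 fragments:
  1–26 → 26 bp
  27–36 → 10 bp
  37–50 → 14 bp
  51–84 → 34 bp
  85–112 → 28 bp
  113–120 → 8 bp
  121–143 → 23 bp
Sorted largest to smallest: 34, 28, 26, 23, 14, 10, 8 bp.

34, 28, 26, 23, 14, 10, 8 bp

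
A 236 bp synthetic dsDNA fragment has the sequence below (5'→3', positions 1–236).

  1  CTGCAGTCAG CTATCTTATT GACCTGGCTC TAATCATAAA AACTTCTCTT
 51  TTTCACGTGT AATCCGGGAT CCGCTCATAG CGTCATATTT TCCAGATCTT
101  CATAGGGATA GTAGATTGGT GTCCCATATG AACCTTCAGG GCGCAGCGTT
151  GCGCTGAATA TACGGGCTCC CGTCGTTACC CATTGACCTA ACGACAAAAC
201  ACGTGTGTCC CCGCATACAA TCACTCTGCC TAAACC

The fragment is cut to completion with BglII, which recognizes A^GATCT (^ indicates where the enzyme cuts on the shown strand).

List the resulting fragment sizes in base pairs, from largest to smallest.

The BglII site (AGATCT) starts at position 94.
BglII cuts after the first base of each site, so after position 94.
Linear molecule, 1 cut → 2 fragments:
  1–94 → 94 bp
  95–236 → 142 bp
Sorted largest to smallest: 142, 94 bp.

142, 94 bp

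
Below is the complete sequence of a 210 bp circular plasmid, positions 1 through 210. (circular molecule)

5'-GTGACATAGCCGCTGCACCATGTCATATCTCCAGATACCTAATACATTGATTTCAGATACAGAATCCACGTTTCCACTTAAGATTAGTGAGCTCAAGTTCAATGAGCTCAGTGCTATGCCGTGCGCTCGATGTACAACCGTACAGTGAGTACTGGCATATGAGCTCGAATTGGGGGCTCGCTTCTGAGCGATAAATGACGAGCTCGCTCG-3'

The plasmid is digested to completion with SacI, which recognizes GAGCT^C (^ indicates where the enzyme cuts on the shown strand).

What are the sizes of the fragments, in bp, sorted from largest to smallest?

99, 57, 39, 15 bp

SacI sites (GAGCTC) start at positions 89, 104, 161, 200.
SacI cuts after base 5 of each site (before the last base), so after positions 93, 108, 165, 204.
Circular molecule, 4 cuts → 4 fragments:
  94–108 → 15 bp
  109–165 → 57 bp
  166–204 → 39 bp
  205–210 then 1–93 → 6 + 93 = 99 bp
Sorted largest to smallest: 99, 57, 39, 15 bp.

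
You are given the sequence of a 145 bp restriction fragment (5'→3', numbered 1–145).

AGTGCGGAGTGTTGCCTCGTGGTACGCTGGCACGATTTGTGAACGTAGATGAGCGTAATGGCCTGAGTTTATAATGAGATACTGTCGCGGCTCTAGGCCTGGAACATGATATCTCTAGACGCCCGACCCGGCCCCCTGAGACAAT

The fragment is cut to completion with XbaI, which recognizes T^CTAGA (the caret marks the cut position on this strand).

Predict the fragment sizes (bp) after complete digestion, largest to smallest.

The XbaI site (TCTAGA) starts at position 114.
XbaI cuts after the first base of each site, so after position 114.
Linear molecule, 1 cut → 2 fragments:
  1–114 → 114 bp
  115–145 → 31 bp
Sorted largest to smallest: 114, 31 bp.

114, 31 bp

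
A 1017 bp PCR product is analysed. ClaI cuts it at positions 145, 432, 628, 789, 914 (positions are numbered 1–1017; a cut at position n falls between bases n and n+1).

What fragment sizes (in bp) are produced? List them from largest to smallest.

287, 196, 161, 145, 125, 103 bp

Linear molecule, 5 cuts → 6 fragments:
  145 − 0 = 145 bp
  432 − 145 = 287 bp
  628 − 432 = 196 bp
  789 − 628 = 161 bp
  914 − 789 = 125 bp
  1017 − 914 = 103 bp
Sorted largest to smallest: 287, 196, 161, 145, 125, 103 bp.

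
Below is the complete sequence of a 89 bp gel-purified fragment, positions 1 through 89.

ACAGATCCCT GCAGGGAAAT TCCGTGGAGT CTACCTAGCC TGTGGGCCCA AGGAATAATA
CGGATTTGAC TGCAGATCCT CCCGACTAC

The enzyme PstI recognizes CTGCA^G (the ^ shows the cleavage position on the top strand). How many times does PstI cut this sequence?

CTGCAG occurs starting at positions 9, 70.
PstI cuts at 2 sites.

2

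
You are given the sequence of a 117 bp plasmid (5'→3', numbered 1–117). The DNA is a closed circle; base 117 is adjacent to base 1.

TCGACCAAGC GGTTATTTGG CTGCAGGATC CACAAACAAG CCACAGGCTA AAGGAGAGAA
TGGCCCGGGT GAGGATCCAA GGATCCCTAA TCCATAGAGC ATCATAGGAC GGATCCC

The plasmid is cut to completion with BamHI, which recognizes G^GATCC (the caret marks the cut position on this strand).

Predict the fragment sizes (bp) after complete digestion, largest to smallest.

47, 32, 30, 8 bp

BamHI sites (GGATCC) start at positions 26, 73, 81, 111.
BamHI cuts after the first base of each site, so after positions 26, 73, 81, 111.
Circular molecule, 4 cuts → 4 fragments:
  27–73 → 47 bp
  74–81 → 8 bp
  82–111 → 30 bp
  112–117 then 1–26 → 6 + 26 = 32 bp
Sorted largest to smallest: 47, 32, 30, 8 bp.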